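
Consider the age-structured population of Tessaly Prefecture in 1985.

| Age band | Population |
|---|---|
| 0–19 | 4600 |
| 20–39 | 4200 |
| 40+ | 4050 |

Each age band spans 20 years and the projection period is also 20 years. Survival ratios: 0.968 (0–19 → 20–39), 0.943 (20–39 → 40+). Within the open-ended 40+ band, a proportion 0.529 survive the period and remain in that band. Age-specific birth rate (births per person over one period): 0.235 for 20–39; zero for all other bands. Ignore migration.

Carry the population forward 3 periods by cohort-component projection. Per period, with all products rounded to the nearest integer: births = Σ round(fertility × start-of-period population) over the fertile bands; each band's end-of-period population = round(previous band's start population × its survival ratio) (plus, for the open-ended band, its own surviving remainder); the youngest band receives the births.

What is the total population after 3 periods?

6067

After projecting period 1:
Births: 4200 × 0.235 = 987
20–39: 4600 × 0.968 = 4453
40+: 4200 × 0.943 + 4050 × 0.529 = 3961 + 2142 = 6103
→ [987, 4453, 6103]
After projecting period 2:
Births: 4453 × 0.235 = 1046
20–39: 987 × 0.968 = 955
40+: 4453 × 0.943 + 6103 × 0.529 = 4199 + 3228 = 7427
→ [1046, 955, 7427]
After projecting period 3:
Births: 955 × 0.235 = 224
20–39: 1046 × 0.968 = 1013
40+: 955 × 0.943 + 7427 × 0.529 = 901 + 3929 = 4830
→ [224, 1013, 4830]
Total after period 3: 224 + 1013 + 4830 = 6067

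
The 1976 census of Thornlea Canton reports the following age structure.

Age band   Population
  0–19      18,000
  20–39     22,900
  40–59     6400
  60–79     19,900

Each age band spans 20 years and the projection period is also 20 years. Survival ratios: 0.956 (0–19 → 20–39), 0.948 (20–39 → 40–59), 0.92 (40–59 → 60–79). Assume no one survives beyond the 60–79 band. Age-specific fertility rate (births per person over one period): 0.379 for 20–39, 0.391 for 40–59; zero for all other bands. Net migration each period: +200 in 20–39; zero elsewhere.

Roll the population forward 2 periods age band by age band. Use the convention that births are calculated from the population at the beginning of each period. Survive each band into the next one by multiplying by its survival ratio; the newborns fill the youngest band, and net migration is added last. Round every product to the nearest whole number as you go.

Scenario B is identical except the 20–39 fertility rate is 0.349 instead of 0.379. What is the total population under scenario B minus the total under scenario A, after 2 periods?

-1180

Call the groups 1 to 4, youngest first.
— Period 1 —
Births: 22900 * 0.379 = 8679 ; 6400 * 0.391 = 2502 → total 11181
Group 2: 18000 * 0.956 = 17208
Group 3: 22900 * 0.948 = 21709
Group 4: 6400 * 0.92 = 5888
Net migration: Group 2 + 200 → 17408
→ [11181, 17408, 21709, 5888]
— Period 2 —
Births: 17408 * 0.379 = 6598 ; 21709 * 0.391 = 8488 → total 15086
Group 2: 11181 * 0.956 = 10689
Group 3: 17408 * 0.948 = 16503
Group 4: 21709 * 0.92 = 19972
Net migration: Group 2 + 200 → 10889
→ [15086, 10889, 16503, 19972]
Scenario A total after 2 periods: 62450
Scenario B projection —
— Period 1 —
Births: 22900 * 0.349 = 7992 ; 6400 * 0.391 = 2502 → total 10494
Group 2: 18000 * 0.956 = 17208
Group 3: 22900 * 0.948 = 21709
Group 4: 6400 * 0.92 = 5888
Net migration: Group 2 + 200 → 17408
→ [10494, 17408, 21709, 5888]
— Period 2 —
Births: 17408 * 0.349 = 6075 ; 21709 * 0.391 = 8488 → total 14563
Group 2: 10494 * 0.956 = 10032
Group 3: 17408 * 0.948 = 16503
Group 4: 21709 * 0.92 = 19972
Net migration: Group 2 + 200 → 10232
→ [14563, 10232, 16503, 19972]
Scenario B total after 2 periods: 61270
Difference B − A = 61270 − 62450 = -1180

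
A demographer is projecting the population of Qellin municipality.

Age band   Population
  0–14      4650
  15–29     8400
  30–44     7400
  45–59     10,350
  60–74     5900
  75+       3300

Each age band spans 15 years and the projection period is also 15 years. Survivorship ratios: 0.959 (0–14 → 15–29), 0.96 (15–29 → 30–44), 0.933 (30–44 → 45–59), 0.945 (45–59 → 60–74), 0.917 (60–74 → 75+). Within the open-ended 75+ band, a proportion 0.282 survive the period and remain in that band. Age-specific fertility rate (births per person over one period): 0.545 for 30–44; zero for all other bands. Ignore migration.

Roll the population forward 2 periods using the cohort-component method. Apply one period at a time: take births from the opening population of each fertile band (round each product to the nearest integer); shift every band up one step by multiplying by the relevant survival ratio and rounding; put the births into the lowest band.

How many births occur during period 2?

4395

Call the groups 1 to 6, youngest first.
After projecting period 1:
Births: 7400 × 0.545 = 4033
Group 2: 4650 × 0.959 = 4459
Group 3: 8400 × 0.96 = 8064
Group 4: 7400 × 0.933 = 6904
Group 5: 10350 × 0.945 = 9781
Group 6: 5900 × 0.917 + 3300 × 0.282 = 5410 + 931 = 6341
Population now: 0–14=4033, 15–29=4459, 30–44=8064, 45–59=6904, 60–74=9781, 75+=6341
After projecting period 2:
Births: 8064 × 0.545 = 4395
Group 2: 4033 × 0.959 = 3868
Group 3: 4459 × 0.96 = 4281
Group 4: 8064 × 0.933 = 7524
Group 5: 6904 × 0.945 = 6524
Group 6: 9781 × 0.917 + 6341 × 0.282 = 8969 + 1788 = 10757
Population now: 0–14=4395, 15–29=3868, 30–44=4281, 45–59=7524, 60–74=6524, 75+=10757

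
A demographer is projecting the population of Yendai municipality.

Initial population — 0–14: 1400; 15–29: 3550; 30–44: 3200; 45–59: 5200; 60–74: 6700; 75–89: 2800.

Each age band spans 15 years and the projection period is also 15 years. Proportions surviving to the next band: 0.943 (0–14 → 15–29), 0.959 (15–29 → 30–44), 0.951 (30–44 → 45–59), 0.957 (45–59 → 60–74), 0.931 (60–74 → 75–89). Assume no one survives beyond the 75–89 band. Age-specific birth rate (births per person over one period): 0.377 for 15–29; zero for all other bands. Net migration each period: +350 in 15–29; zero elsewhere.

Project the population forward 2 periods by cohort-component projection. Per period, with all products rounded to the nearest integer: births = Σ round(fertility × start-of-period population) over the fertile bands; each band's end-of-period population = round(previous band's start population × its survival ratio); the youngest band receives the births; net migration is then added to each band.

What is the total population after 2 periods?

Call the bands 1 to 6, youngest first.
[period 1]
Births: 3550 * 0.377 = 1338
Band 2: 1400 * 0.943 = 1320
Band 3: 3550 * 0.959 = 3404
Band 4: 3200 * 0.951 = 3043
Band 5: 5200 * 0.957 = 4976
Band 6: 6700 * 0.931 = 6238
Net migration: Band 2 + 350 → 1670
→ [1338, 1670, 3404, 3043, 4976, 6238]
[period 2]
Births: 1670 * 0.377 = 630
Band 2: 1338 * 0.943 = 1262
Band 3: 1670 * 0.959 = 1602
Band 4: 3404 * 0.951 = 3237
Band 5: 3043 * 0.957 = 2912
Band 6: 4976 * 0.931 = 4633
Net migration: Band 2 + 350 → 1612
→ [630, 1612, 1602, 3237, 2912, 4633]
Total after period 2: 630 + 1612 + 1602 + 3237 + 2912 + 4633 = 14626

14626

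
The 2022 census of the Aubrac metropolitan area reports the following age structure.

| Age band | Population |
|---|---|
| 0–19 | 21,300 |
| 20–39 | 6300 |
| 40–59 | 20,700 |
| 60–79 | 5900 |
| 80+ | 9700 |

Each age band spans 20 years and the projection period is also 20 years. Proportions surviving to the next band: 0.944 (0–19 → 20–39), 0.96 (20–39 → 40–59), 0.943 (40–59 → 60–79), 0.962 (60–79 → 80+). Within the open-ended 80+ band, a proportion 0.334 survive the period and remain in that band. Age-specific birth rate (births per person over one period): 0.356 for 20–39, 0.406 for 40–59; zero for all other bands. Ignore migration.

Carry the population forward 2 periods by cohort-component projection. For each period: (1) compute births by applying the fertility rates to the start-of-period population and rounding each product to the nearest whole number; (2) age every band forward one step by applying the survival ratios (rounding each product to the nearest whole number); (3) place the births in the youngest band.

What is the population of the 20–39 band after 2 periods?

10051

— Period 1 —
Births: 6300 × 0.356 = 2243  |  20700 × 0.406 = 8404 → total 10647
20–39: 21300 × 0.944 = 20107
40–59: 6300 × 0.96 = 6048
60–79: 20700 × 0.943 = 19520
80+: 5900 × 0.962 + 9700 × 0.334 = 5676 + 3240 = 8916
Giving 10647 / 20107 / 6048 / 19520 / 8916.
— Period 2 —
Births: 20107 × 0.356 = 7158  |  6048 × 0.406 = 2455 → total 9613
20–39: 10647 × 0.944 = 10051
40–59: 20107 × 0.96 = 19303
60–79: 6048 × 0.943 = 5703
80+: 19520 × 0.962 + 8916 × 0.334 = 18778 + 2978 = 21756
Giving 9613 / 10051 / 19303 / 5703 / 21756.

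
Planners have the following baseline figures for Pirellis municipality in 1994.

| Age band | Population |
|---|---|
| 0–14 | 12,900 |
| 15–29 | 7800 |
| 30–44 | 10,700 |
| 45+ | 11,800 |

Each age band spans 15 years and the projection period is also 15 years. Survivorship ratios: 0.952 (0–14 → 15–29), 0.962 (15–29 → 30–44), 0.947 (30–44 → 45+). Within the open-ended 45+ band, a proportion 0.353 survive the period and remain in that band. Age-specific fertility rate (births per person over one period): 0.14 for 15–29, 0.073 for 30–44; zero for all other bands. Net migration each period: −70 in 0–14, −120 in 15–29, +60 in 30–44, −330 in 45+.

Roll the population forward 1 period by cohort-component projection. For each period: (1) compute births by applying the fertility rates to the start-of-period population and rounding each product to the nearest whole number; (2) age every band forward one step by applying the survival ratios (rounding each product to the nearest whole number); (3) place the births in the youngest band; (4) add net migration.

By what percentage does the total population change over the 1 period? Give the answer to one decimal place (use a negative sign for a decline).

-17.8

Call the bands 1 to 4, youngest first.
Period 1:
Births: 7800 × 0.14 = 1092 ; 10700 × 0.073 = 781 → total 1873
Band 2: 12900 × 0.952 = 12281
Band 3: 7800 × 0.962 = 7504
Band 4: 10700 × 0.947 + 11800 × 0.353 = 10133 + 4165 = 14298
Net migration: Band 1 − 70 → 1803; Band 2 − 120 → 12161; Band 3 + 60 → 7564; Band 4 − 330 → 13968
End of period: [1803, 12161, 7564, 13968]
Total: 43200 → 35496; change = -7704; percentage change = -17.8%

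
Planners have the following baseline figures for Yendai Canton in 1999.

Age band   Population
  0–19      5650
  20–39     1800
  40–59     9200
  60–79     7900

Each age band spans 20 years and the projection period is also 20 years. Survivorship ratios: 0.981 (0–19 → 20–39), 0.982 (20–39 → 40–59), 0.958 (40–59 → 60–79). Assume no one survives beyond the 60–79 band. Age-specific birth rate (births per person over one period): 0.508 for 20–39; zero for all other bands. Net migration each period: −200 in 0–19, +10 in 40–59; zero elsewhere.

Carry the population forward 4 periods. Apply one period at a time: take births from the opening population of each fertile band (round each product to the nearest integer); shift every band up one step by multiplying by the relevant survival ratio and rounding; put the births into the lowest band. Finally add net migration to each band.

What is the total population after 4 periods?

4455

(Groups numbered youngest = 1 to oldest = 4.)
Period 1.
Births: 1800 × 0.508 = 914
Group 2: 5650 × 0.981 = 5543
Group 3: 1800 × 0.982 = 1768
Group 4: 9200 × 0.958 = 8814
Net migration: Group 1 − 200 → 714; Group 3 + 10 → 1778
→ [714, 5543, 1778, 8814]
Period 2.
Births: 5543 × 0.508 = 2816
Group 2: 714 × 0.981 = 700
Group 3: 5543 × 0.982 = 5443
Group 4: 1778 × 0.958 = 1703
Net migration: Group 1 − 200 → 2616; Group 3 + 10 → 5453
→ [2616, 700, 5453, 1703]
Period 3.
Births: 700 × 0.508 = 356
Group 2: 2616 × 0.981 = 2566
Group 3: 700 × 0.982 = 687
Group 4: 5453 × 0.958 = 5224
Net migration: Group 1 − 200 → 156; Group 3 + 10 → 697
→ [156, 2566, 697, 5224]
Period 4.
Births: 2566 × 0.508 = 1304
Group 2: 156 × 0.981 = 153
Group 3: 2566 × 0.982 = 2520
Group 4: 697 × 0.958 = 668
Net migration: Group 1 − 200 → 1104; Group 3 + 10 → 2530
→ [1104, 153, 2530, 668]
Total after period 4: 1104 + 153 + 2530 + 668 = 4455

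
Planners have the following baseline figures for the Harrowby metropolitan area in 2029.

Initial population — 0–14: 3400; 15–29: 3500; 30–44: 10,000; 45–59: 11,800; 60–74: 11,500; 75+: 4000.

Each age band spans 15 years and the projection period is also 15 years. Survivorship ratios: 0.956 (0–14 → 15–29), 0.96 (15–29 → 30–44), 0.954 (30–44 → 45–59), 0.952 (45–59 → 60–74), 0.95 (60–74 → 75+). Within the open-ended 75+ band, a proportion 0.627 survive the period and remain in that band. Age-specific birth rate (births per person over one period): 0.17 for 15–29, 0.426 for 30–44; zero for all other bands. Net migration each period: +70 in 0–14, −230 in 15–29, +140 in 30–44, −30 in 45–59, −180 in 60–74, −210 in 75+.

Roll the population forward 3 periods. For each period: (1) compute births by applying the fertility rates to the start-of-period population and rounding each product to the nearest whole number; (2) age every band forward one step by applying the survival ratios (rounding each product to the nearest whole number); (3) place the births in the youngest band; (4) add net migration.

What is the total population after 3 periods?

Numbering the groups 1..6 from youngest to oldest:
[period 1]
Births: 3500 × 0.17 = 595 ; 10000 × 0.426 = 4260 — total 4855
Group 2: 3400 × 0.956 = 3250
Group 3: 3500 × 0.96 = 3360
Group 4: 10000 × 0.954 = 9540
Group 5: 11800 × 0.952 = 11234
Group 6: 11500 × 0.95 + 4000 × 0.627 = 10925 + 2508 = 13433
Net migration: Group 1 + 70 → 4925; Group 2 − 230 → 3020; Group 3 + 140 → 3500; Group 4 − 30 → 9510; Group 5 − 180 → 11054; Group 6 − 210 → 13223
Population now: 0–14=4925, 15–29=3020, 30–44=3500, 45–59=9510, 60–74=11054, 75+=13223
[period 2]
Births: 3020 × 0.17 = 513 ; 3500 × 0.426 = 1491 — total 2004
Group 2: 4925 × 0.956 = 4708
Group 3: 3020 × 0.96 = 2899
Group 4: 3500 × 0.954 = 3339
Group 5: 9510 × 0.952 = 9054
Group 6: 11054 × 0.95 + 13223 × 0.627 = 10501 + 8291 = 18792
Net migration: Group 1 + 70 → 2074; Group 2 − 230 → 4478; Group 3 + 140 → 3039; Group 4 − 30 → 3309; Group 5 − 180 → 8874; Group 6 − 210 → 18582
Population now: 0–14=2074, 15–29=4478, 30–44=3039, 45–59=3309, 60–74=8874, 75+=18582
[period 3]
Births: 4478 × 0.17 = 761 ; 3039 × 0.426 = 1295 — total 2056
Group 2: 2074 × 0.956 = 1983
Group 3: 4478 × 0.96 = 4299
Group 4: 3039 × 0.954 = 2899
Group 5: 3309 × 0.952 = 3150
Group 6: 8874 × 0.95 + 18582 × 0.627 = 8430 + 11651 = 20081
Net migration: Group 1 + 70 → 2126; Group 2 − 230 → 1753; Group 3 + 140 → 4439; Group 4 − 30 → 2869; Group 5 − 180 → 2970; Group 6 − 210 → 19871
Population now: 0–14=2126, 15–29=1753, 30–44=4439, 45–59=2869, 60–74=2970, 75+=19871
Total after period 3: 2126 + 1753 + 4439 + 2869 + 2970 + 19871 = 34028

34028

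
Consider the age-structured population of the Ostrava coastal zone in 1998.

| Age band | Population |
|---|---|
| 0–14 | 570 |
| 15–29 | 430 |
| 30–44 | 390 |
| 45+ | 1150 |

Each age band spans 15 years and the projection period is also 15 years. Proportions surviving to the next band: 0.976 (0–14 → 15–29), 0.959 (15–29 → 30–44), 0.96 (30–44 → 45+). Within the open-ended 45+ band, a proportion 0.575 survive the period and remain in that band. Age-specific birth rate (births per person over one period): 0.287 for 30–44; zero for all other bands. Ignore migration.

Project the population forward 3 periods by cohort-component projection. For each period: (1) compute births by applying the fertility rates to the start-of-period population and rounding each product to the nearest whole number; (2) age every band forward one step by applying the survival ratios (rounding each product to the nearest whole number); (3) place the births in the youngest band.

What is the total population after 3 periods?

(Groups numbered youngest = 1 to oldest = 4.)
— Period 1 —
Births: 390 × 0.287 = 112
Group 2: 570 × 0.976 = 556
Group 3: 430 × 0.959 = 412
Group 4: 390 × 0.96 + 1150 × 0.575 = 374 + 661 = 1035
Population now: 0–14=112, 15–29=556, 30–44=412, 45+=1035
— Period 2 —
Births: 412 × 0.287 = 118
Group 2: 112 × 0.976 = 109
Group 3: 556 × 0.959 = 533
Group 4: 412 × 0.96 + 1035 × 0.575 = 396 + 595 = 991
Population now: 0–14=118, 15–29=109, 30–44=533, 45+=991
— Period 3 —
Births: 533 × 0.287 = 153
Group 2: 118 × 0.976 = 115
Group 3: 109 × 0.959 = 105
Group 4: 533 × 0.96 + 991 × 0.575 = 512 + 570 = 1082
Population now: 0–14=153, 15–29=115, 30–44=105, 45+=1082
Total after period 3: 153 + 115 + 105 + 1082 = 1455

1455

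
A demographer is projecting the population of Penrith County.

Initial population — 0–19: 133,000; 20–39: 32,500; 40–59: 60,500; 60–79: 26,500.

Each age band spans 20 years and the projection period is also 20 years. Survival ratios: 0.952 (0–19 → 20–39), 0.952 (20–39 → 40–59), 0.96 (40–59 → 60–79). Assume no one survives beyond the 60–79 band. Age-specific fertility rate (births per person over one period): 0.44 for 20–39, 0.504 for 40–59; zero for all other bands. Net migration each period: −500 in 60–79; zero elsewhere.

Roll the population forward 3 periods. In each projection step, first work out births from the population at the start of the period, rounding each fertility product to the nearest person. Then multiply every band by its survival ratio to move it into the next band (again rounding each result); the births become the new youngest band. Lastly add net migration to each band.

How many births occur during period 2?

Call the groups 1 to 4, youngest first.
Period 1.
Births: 32500 × 0.44 = 14300, 60500 × 0.504 = 30492 — total 44792
Group 2: 133000 × 0.952 = 126616
Group 3: 32500 × 0.952 = 30940
Group 4: 60500 × 0.96 = 58080
Net migration: Group 4 − 500 → 57580
End of period: [44792, 126616, 30940, 57580]
Period 2.
Births: 126616 × 0.44 = 55711, 30940 × 0.504 = 15594 — total 71305
Group 2: 44792 × 0.952 = 42642
Group 3: 126616 × 0.952 = 120538
Group 4: 30940 × 0.96 = 29702
Net migration: Group 4 − 500 → 29202
End of period: [71305, 42642, 120538, 29202]

71305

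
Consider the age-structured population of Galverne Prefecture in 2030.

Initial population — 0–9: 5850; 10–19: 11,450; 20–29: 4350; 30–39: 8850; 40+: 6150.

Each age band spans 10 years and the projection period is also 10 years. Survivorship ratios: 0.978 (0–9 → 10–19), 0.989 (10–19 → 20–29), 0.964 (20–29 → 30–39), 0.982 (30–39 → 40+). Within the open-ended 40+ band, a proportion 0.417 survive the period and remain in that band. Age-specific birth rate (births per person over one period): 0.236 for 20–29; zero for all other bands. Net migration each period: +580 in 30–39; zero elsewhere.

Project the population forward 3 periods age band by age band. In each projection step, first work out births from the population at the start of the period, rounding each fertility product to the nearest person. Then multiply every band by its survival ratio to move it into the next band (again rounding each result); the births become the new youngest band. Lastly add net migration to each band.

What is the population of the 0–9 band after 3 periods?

Let band 1 be 0–9 through band 5 = 40+.
After projecting period 1:
Births: 4350 * 0.236 = 1027
Band 2: 5850 * 0.978 = 5721
Band 3: 11450 * 0.989 = 11324
Band 4: 4350 * 0.964 = 4193
Band 5: 8850 * 0.982 + 6150 * 0.417 = 8691 + 2565 = 11256
Net migration: Band 4 + 580 → 4773
Population now: 0–9=1027, 10–19=5721, 20–29=11324, 30–39=4773, 40+=11256
After projecting period 2:
Births: 11324 * 0.236 = 2672
Band 2: 1027 * 0.978 = 1004
Band 3: 5721 * 0.989 = 5658
Band 4: 11324 * 0.964 = 10916
Band 5: 4773 * 0.982 + 11256 * 0.417 = 4687 + 4694 = 9381
Net migration: Band 4 + 580 → 11496
Population now: 0–9=2672, 10–19=1004, 20–29=5658, 30–39=11496, 40+=9381
After projecting period 3:
Births: 5658 * 0.236 = 1335
Band 2: 2672 * 0.978 = 2613
Band 3: 1004 * 0.989 = 993
Band 4: 5658 * 0.964 = 5454
Band 5: 11496 * 0.982 + 9381 * 0.417 = 11289 + 3912 = 15201
Net migration: Band 4 + 580 → 6034
Population now: 0–9=1335, 10–19=2613, 20–29=993, 30–39=6034, 40+=15201

1335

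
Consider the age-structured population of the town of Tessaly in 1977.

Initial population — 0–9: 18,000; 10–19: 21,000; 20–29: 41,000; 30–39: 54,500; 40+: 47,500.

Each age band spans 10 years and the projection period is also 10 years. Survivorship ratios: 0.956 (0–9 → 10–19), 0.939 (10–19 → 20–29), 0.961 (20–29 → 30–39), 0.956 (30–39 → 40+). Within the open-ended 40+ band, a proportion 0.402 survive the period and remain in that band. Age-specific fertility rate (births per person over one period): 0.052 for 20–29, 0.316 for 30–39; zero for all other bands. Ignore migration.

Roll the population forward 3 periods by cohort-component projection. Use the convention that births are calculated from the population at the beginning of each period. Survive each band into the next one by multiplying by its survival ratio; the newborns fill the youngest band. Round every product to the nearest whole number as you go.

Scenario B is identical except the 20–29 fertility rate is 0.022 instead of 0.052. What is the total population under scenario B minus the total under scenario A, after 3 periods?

-2153

[period 1]
Births: 41000 * 0.052 = 2132  |  54500 * 0.316 = 17222 → total 19354
10–19: 18000 * 0.956 = 17208
20–29: 21000 * 0.939 = 19719
30–39: 41000 * 0.961 = 39401
40+: 54500 * 0.956 + 47500 * 0.402 = 52102 + 19095 = 71197
→ [19354, 17208, 19719, 39401, 71197]
[period 2]
Births: 19719 * 0.052 = 1025  |  39401 * 0.316 = 12451 → total 13476
10–19: 19354 * 0.956 = 18502
20–29: 17208 * 0.939 = 16158
30–39: 19719 * 0.961 = 18950
40+: 39401 * 0.956 + 71197 * 0.402 = 37667 + 28621 = 66288
→ [13476, 18502, 16158, 18950, 66288]
[period 3]
Births: 16158 * 0.052 = 840  |  18950 * 0.316 = 5988 → total 6828
10–19: 13476 * 0.956 = 12883
20–29: 18502 * 0.939 = 17373
30–39: 16158 * 0.961 = 15528
40+: 18950 * 0.956 + 66288 * 0.402 = 18116 + 26648 = 44764
→ [6828, 12883, 17373, 15528, 44764]
Scenario A total after 3 periods: 97376
Scenario B projection —
[period 1]
Births: 41000 * 0.022 = 902  |  54500 * 0.316 = 17222 → total 18124
10–19: 18000 * 0.956 = 17208
20–29: 21000 * 0.939 = 19719
30–39: 41000 * 0.961 = 39401
40+: 54500 * 0.956 + 47500 * 0.402 = 52102 + 19095 = 71197
→ [18124, 17208, 19719, 39401, 71197]
[period 2]
Births: 19719 * 0.022 = 434  |  39401 * 0.316 = 12451 → total 12885
10–19: 18124 * 0.956 = 17327
20–29: 17208 * 0.939 = 16158
30–39: 19719 * 0.961 = 18950
40+: 39401 * 0.956 + 71197 * 0.402 = 37667 + 28621 = 66288
→ [12885, 17327, 16158, 18950, 66288]
[period 3]
Births: 16158 * 0.022 = 355  |  18950 * 0.316 = 5988 → total 6343
10–19: 12885 * 0.956 = 12318
20–29: 17327 * 0.939 = 16270
30–39: 16158 * 0.961 = 15528
40+: 18950 * 0.956 + 66288 * 0.402 = 18116 + 26648 = 44764
→ [6343, 12318, 16270, 15528, 44764]
Scenario B total after 3 periods: 95223
Difference B − A = 95223 − 97376 = -2153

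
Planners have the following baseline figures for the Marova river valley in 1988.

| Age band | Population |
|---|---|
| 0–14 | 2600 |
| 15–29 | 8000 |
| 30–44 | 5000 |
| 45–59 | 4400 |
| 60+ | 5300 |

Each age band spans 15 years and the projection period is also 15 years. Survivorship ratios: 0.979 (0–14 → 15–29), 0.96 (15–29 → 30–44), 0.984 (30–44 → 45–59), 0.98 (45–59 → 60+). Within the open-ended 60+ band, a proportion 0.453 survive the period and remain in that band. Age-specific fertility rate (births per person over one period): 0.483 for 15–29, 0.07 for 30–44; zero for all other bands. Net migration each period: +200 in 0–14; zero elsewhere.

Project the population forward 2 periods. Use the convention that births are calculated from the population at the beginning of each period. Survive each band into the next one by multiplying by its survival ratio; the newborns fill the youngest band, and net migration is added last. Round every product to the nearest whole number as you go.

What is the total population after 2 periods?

24151

Call the bands 1 to 5, youngest first.
Period 1:
Births: 8000 × 0.483 = 3864 ; 5000 × 0.07 = 350 → 4214
Band 2: 2600 × 0.979 = 2545
Band 3: 8000 × 0.96 = 7680
Band 4: 5000 × 0.984 = 4920
Band 5: 4400 × 0.98 + 5300 × 0.453 = 4312 + 2401 = 6713
Net migration: Band 1 + 200 → 4414
Population now: 0–14=4414, 15–29=2545, 30–44=7680, 45–59=4920, 60+=6713
Period 2:
Births: 2545 × 0.483 = 1229 ; 7680 × 0.07 = 538 → 1767
Band 2: 4414 × 0.979 = 4321
Band 3: 2545 × 0.96 = 2443
Band 4: 7680 × 0.984 = 7557
Band 5: 4920 × 0.98 + 6713 × 0.453 = 4822 + 3041 = 7863
Net migration: Band 1 + 200 → 1967
Population now: 0–14=1967, 15–29=4321, 30–44=2443, 45–59=7557, 60+=7863
Total after period 2: 1967 + 4321 + 2443 + 7557 + 7863 = 24151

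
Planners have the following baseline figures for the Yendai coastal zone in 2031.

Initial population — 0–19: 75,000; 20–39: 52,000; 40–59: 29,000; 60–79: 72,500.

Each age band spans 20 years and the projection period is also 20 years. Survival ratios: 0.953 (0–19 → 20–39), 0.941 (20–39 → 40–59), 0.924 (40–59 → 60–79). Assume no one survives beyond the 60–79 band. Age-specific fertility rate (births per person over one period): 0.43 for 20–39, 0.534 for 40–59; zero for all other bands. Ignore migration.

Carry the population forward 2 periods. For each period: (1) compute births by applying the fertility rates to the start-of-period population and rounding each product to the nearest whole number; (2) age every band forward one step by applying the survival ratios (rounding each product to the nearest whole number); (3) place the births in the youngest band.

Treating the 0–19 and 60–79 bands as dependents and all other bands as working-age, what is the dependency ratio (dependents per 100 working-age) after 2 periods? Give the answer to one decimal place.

Numbering the bands 1..4 from youngest to oldest:
Period 1:
Births: 52000 × 0.43 = 22360  |  29000 × 0.534 = 15486 → total 37846
Band 2: 75000 × 0.953 = 71475
Band 3: 52000 × 0.941 = 48932
Band 4: 29000 × 0.924 = 26796
→ [37846, 71475, 48932, 26796]
Period 2:
Births: 71475 × 0.43 = 30734  |  48932 × 0.534 = 26130 → total 56864
Band 2: 37846 × 0.953 = 36067
Band 3: 71475 × 0.941 = 67258
Band 4: 48932 × 0.924 = 45213
→ [56864, 36067, 67258, 45213]
Dependents (band 0–19 + band 60–79) = 56864 + 45213 = 102077; working-age = 103325; ratio = 102077/103325 × 100 = 98.8

98.8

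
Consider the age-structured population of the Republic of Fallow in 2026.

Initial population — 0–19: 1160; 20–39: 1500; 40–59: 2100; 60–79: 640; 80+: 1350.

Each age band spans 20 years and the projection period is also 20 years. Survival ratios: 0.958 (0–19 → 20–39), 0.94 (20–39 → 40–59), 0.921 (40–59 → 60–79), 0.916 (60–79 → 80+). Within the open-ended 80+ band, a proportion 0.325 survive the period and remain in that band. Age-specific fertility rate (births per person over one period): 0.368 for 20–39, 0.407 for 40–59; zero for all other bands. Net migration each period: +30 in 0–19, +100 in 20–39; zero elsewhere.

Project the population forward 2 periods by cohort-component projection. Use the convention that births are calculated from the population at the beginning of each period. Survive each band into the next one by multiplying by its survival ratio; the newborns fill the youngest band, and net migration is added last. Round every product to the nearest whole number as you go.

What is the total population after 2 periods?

Let band 1 be 0–19 through band 5 = 80+.
— Period 1 —
Births: 1500 * 0.368 = 552 ; 2100 * 0.407 = 855 → total 1407
Band 2: 1160 * 0.958 = 1111
Band 3: 1500 * 0.94 = 1410
Band 4: 2100 * 0.921 = 1934
Band 5: 640 * 0.916 + 1350 * 0.325 = 586 + 439 = 1025
Net migration: Band 1 + 30 → 1437; Band 2 + 100 → 1211
End of period: [1437, 1211, 1410, 1934, 1025]
— Period 2 —
Births: 1211 * 0.368 = 446 ; 1410 * 0.407 = 574 → total 1020
Band 2: 1437 * 0.958 = 1377
Band 3: 1211 * 0.94 = 1138
Band 4: 1410 * 0.921 = 1299
Band 5: 1934 * 0.916 + 1025 * 0.325 = 1772 + 333 = 2105
Net migration: Band 1 + 30 → 1050; Band 2 + 100 → 1477
End of period: [1050, 1477, 1138, 1299, 2105]
Total after period 2: 1050 + 1477 + 1138 + 1299 + 2105 = 7069

7069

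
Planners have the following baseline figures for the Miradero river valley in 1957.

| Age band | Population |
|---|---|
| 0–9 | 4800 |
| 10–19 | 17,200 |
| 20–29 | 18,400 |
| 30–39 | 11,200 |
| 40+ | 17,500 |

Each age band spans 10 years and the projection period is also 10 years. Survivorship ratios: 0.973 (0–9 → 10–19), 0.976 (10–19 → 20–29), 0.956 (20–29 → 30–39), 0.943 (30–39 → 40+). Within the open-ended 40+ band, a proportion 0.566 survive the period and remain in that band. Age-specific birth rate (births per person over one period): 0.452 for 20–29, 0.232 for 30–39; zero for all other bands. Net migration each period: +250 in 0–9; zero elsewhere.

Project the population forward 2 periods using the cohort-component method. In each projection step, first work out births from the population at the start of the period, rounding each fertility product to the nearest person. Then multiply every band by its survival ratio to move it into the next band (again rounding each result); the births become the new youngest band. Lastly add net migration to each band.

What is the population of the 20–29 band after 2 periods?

4558

After projecting period 1:
Births: 18400 * 0.452 = 8317 ; 11200 * 0.232 = 2598 → total 10915
10–19: 4800 * 0.973 = 4670
20–29: 17200 * 0.976 = 16787
30–39: 18400 * 0.956 = 17590
40+: 11200 * 0.943 + 17500 * 0.566 = 10562 + 9905 = 20467
Net migration: 0–9 + 250 → 11165
Population now: 0–9=11165, 10–19=4670, 20–29=16787, 30–39=17590, 40+=20467
After projecting period 2:
Births: 16787 * 0.452 = 7588 ; 17590 * 0.232 = 4081 → total 11669
10–19: 11165 * 0.973 = 10864
20–29: 4670 * 0.976 = 4558
30–39: 16787 * 0.956 = 16048
40+: 17590 * 0.943 + 20467 * 0.566 = 16587 + 11584 = 28171
Net migration: 0–9 + 250 → 11919
Population now: 0–9=11919, 10–19=10864, 20–29=4558, 30–39=16048, 40+=28171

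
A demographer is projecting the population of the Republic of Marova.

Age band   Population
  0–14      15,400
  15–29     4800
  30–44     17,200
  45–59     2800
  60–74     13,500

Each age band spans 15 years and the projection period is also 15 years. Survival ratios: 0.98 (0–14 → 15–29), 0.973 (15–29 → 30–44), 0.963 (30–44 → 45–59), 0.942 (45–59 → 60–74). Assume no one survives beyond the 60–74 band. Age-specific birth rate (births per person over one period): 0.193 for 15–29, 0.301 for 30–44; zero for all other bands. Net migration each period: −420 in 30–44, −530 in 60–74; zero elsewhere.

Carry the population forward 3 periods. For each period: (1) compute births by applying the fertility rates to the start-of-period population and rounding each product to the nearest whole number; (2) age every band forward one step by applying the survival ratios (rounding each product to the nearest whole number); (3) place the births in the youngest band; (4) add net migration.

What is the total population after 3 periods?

32019

Let band 1 be 0–14 through band 5 = 60–74.
[period 1]
Births: 4800 × 0.193 = 926 ; 17200 × 0.301 = 5177 ⇒ total 6103
Band 2: 15400 × 0.98 = 15092
Band 3: 4800 × 0.973 = 4670
Band 4: 17200 × 0.963 = 16564
Band 5: 2800 × 0.942 = 2638
Net migration: Band 3 − 420 → 4250; Band 5 − 530 → 2108
Giving 6103 / 15092 / 4250 / 16564 / 2108.
[period 2]
Births: 15092 × 0.193 = 2913 ; 4250 × 0.301 = 1279 ⇒ total 4192
Band 2: 6103 × 0.98 = 5981
Band 3: 15092 × 0.973 = 14685
Band 4: 4250 × 0.963 = 4093
Band 5: 16564 × 0.942 = 15603
Net migration: Band 3 − 420 → 14265; Band 5 − 530 → 15073
Giving 4192 / 5981 / 14265 / 4093 / 15073.
[period 3]
Births: 5981 × 0.193 = 1154 ; 14265 × 0.301 = 4294 ⇒ total 5448
Band 2: 4192 × 0.98 = 4108
Band 3: 5981 × 0.973 = 5820
Band 4: 14265 × 0.963 = 13737
Band 5: 4093 × 0.942 = 3856
Net migration: Band 3 − 420 → 5400; Band 5 − 530 → 3326
Giving 5448 / 4108 / 5400 / 13737 / 3326.
Total after period 3: 5448 + 4108 + 5400 + 13737 + 3326 = 32019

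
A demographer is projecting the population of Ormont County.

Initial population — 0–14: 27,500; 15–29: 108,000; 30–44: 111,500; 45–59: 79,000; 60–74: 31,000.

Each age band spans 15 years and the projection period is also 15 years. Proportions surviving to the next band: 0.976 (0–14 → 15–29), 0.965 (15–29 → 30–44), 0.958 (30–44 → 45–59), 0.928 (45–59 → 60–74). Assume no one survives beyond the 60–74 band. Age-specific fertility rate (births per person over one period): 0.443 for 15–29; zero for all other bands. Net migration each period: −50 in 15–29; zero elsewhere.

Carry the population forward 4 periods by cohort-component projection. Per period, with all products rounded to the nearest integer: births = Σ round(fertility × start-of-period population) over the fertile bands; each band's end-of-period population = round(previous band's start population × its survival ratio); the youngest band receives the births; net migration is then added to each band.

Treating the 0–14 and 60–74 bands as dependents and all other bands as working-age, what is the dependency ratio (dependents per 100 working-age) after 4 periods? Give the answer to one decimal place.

37.8

Period 1.
Births: 108000 * 0.443 = 47844
15–29: 27500 * 0.976 = 26840
30–44: 108000 * 0.965 = 104220
45–59: 111500 * 0.958 = 106817
60–74: 79000 * 0.928 = 73312
Net migration: 15–29 − 50 → 26790
Giving 47844 / 26790 / 104220 / 106817 / 73312.
Period 2.
Births: 26790 * 0.443 = 11868
15–29: 47844 * 0.976 = 46696
30–44: 26790 * 0.965 = 25852
45–59: 104220 * 0.958 = 99843
60–74: 106817 * 0.928 = 99126
Net migration: 15–29 − 50 → 46646
Giving 11868 / 46646 / 25852 / 99843 / 99126.
Period 3.
Births: 46646 * 0.443 = 20664
15–29: 11868 * 0.976 = 11583
30–44: 46646 * 0.965 = 45013
45–59: 25852 * 0.958 = 24766
60–74: 99843 * 0.928 = 92654
Net migration: 15–29 − 50 → 11533
Giving 20664 / 11533 / 45013 / 24766 / 92654.
Period 4.
Births: 11533 * 0.443 = 5109
15–29: 20664 * 0.976 = 20168
30–44: 11533 * 0.965 = 11129
45–59: 45013 * 0.958 = 43122
60–74: 24766 * 0.928 = 22983
Net migration: 15–29 − 50 → 20118
Giving 5109 / 20118 / 11129 / 43122 / 22983.
Dependents (band 0–14 + band 60–74) = 5109 + 22983 = 28092; working-age = 74369; ratio = 28092/74369 × 100 = 37.8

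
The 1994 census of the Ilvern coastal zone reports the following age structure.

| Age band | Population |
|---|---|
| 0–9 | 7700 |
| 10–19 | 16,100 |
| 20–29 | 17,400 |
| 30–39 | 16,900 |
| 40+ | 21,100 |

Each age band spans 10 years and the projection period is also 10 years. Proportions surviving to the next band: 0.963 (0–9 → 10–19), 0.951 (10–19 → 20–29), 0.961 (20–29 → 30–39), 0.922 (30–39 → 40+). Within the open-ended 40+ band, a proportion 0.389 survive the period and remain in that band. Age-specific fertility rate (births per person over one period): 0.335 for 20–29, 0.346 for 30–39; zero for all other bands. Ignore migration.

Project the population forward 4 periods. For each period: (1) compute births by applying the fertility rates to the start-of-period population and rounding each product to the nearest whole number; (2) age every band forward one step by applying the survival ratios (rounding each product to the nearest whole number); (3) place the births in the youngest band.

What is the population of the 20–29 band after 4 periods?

9995

— Period 1 —
Births: 17400 × 0.335 = 5829  |  16900 × 0.346 = 5847 — total 11676
10–19: 7700 × 0.963 = 7415
20–29: 16100 × 0.951 = 15311
30–39: 17400 × 0.961 = 16721
40+: 16900 × 0.922 + 21100 × 0.389 = 15582 + 8208 = 23790
End of period: [11676, 7415, 15311, 16721, 23790]
— Period 2 —
Births: 15311 × 0.335 = 5129  |  16721 × 0.346 = 5785 — total 10914
10–19: 11676 × 0.963 = 11244
20–29: 7415 × 0.951 = 7052
30–39: 15311 × 0.961 = 14714
40+: 16721 × 0.922 + 23790 × 0.389 = 15417 + 9254 = 24671
End of period: [10914, 11244, 7052, 14714, 24671]
— Period 3 —
Births: 7052 × 0.335 = 2362  |  14714 × 0.346 = 5091 — total 7453
10–19: 10914 × 0.963 = 10510
20–29: 11244 × 0.951 = 10693
30–39: 7052 × 0.961 = 6777
40+: 14714 × 0.922 + 24671 × 0.389 = 13566 + 9597 = 23163
End of period: [7453, 10510, 10693, 6777, 23163]
— Period 4 —
Births: 10693 × 0.335 = 3582  |  6777 × 0.346 = 2345 — total 5927
10–19: 7453 × 0.963 = 7177
20–29: 10510 × 0.951 = 9995
30–39: 10693 × 0.961 = 10276
40+: 6777 × 0.922 + 23163 × 0.389 = 6248 + 9010 = 15258
End of period: [5927, 7177, 9995, 10276, 15258]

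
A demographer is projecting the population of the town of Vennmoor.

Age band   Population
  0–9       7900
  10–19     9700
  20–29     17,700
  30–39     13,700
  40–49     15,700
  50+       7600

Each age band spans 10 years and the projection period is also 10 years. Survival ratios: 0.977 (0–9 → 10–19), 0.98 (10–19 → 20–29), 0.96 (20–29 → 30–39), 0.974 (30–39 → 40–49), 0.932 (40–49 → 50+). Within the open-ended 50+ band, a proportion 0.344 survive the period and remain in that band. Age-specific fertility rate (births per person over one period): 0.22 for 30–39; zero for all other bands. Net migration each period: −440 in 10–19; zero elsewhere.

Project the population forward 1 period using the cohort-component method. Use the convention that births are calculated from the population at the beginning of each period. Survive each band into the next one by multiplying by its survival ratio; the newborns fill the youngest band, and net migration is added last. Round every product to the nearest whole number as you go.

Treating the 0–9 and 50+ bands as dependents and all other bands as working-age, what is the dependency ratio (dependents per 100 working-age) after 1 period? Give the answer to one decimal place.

43.0

After projecting period 1:
Births: 13700 × 0.22 = 3014
10–19: 7900 × 0.977 = 7718
20–29: 9700 × 0.98 = 9506
30–39: 17700 × 0.96 = 16992
40–49: 13700 × 0.974 = 13344
50+: 15700 × 0.932 + 7600 × 0.344 = 14632 + 2614 = 17246
Net migration: 10–19 − 440 → 7278
Population now: 0–9=3014, 10–19=7278, 20–29=9506, 30–39=16992, 40–49=13344, 50+=17246
Dependents (band 0–9 + band 50+) = 3014 + 17246 = 20260; working-age = 47120; ratio = 20260/47120 × 100 = 43.0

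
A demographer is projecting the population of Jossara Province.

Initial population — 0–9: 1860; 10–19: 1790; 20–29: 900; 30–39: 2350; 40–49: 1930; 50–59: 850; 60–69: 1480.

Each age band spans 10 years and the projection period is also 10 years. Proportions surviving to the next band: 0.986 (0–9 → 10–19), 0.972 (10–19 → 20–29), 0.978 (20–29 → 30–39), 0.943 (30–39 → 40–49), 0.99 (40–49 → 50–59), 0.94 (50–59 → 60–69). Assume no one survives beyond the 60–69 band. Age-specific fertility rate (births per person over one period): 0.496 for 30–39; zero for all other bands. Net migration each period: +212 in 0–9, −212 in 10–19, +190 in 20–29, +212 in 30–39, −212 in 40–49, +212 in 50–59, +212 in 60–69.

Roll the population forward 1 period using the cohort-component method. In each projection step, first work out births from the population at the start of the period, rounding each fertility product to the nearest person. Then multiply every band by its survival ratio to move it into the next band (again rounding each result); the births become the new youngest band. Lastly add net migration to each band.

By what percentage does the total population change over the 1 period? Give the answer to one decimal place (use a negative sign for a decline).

[period 1]
Births: 2350 × 0.496 = 1166
10–19: 1860 × 0.986 = 1834
20–29: 1790 × 0.972 = 1740
30–39: 900 × 0.978 = 880
40–49: 2350 × 0.943 = 2216
50–59: 1930 × 0.99 = 1911
60–69: 850 × 0.94 = 799
Net migration: 0–9 + 212 → 1378; 10–19 − 212 → 1622; 20–29 + 190 → 1930; 30–39 + 212 → 1092; 40–49 − 212 → 2004; 50–59 + 212 → 2123; 60–69 + 212 → 1011
End of period: [1378, 1622, 1930, 1092, 2004, 2123, 1011]
Total: 11160 → 11160; change = 0; percentage change = 0.0%

0.0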